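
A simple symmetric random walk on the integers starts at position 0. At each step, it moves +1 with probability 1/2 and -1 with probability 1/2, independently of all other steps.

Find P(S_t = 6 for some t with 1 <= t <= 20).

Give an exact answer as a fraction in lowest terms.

Count via complement. Let g(t,s) = #length-t paths at position s with S_1..S_t all ≠ 6.
g(t,s) = g(t-1,s-1) + g(t-1,s+1) for s ≠ 6; g(t,6) = 0.
t=0: g(0,0)=1
t=1: g(1,-1)=1 g(1,1)=1
t=2: g(2,-2)=1 g(2,0)=2 g(2,2)=1
t=3: g(3,-3)=1 g(3,-1)=3 g(3,1)=3 g(3,3)=1
t=4: g(4,-4)=1 g(4,-2)=4 g(4,0)=6 g(4,2)=4 g(4,4)=1
t=5: g(5,-5)=1 g(5,-3)=5 g(5,-1)=10 g(5,1)=10 g(5,3)=5 g(5,5)=1
t=6: g(6,-6)=1 g(6,-4)=6 g(6,-2)=15 g(6,0)=20 g(6,2)=15 g(6,4)=6
t=7: g(7,-7)=1 g(7,-5)=7 g(7,-3)=21 g(7,-1)=35 g(7,1)=35 g(7,3)=21 g(7,5)=6
t=8: g(8,-8)=1 g(8,-6)=8 g(8,-4)=28 g(8,-2)=56 g(8,0)=70 g(8,2)=56 g(8,4)=27
t=9: g(9,-9)=1 g(9,-7)=9 g(9,-5)=36 g(9,-3)=84 g(9,-1)=126 g(9,1)=126 g(9,3)=83 g(9,5)=27
t=10: g(10,-10)=1 g(10,-8)=10 g(10,-6)=45 g(10,-4)=120 g(10,-2)=210 g(10,0)=252 g(10,2)=209 g(10,4)=110
t=11: g(11,-11)=1 g(11,-9)=11 g(11,-7)=55 g(11,-5)=165 g(11,-3)=330 g(11,-1)=462 g(11,1)=461 g(11,3)=319 g(11,5)=110
t=12: g(12,-12)=1 g(12,-10)=12 g(12,-8)=66 g(12,-6)=220 g(12,-4)=495 g(12,-2)=792 g(12,0)=923 g(12,2)=780 g(12,4)=429
t=13: g(13,-13)=1 g(13,-11)=13 g(13,-9)=78 g(13,-7)=286 g(13,-5)=715 g(13,-3)=1287 g(13,-1)=1715 g(13,1)=1703 g(13,3)=1209 g(13,5)=429
t=14: g(14,-14)=1 g(14,-12)=14 g(14,-10)=91 g(14,-8)=364 g(14,-6)=1001 g(14,-4)=2002 g(14,-2)=3002 g(14,0)=3418 g(14,2)=2912 g(14,4)=1638
t=15: g(15,-15)=1 g(15,-13)=15 g(15,-11)=105 g(15,-9)=455 g(15,-7)=1365 g(15,-5)=3003 g(15,-3)=5004 g(15,-1)=6420 g(15,1)=6330 g(15,3)=4550 g(15,5)=1638
t=16: g(16,-16)=1 g(16,-14)=16 g(16,-12)=120 g(16,-10)=560 g(16,-8)=1820 g(16,-6)=4368 g(16,-4)=8007 g(16,-2)=11424 g(16,0)=12750 g(16,2)=10880 g(16,4)=6188
t=17: g(17,-17)=1 g(17,-15)=17 g(17,-13)=136 g(17,-11)=680 g(17,-9)=2380 g(17,-7)=6188 g(17,-5)=12375 g(17,-3)=19431 g(17,-1)=24174 g(17,1)=23630 g(17,3)=17068 g(17,5)=6188
t=18: g(18,-18)=1 g(18,-16)=18 g(18,-14)=153 g(18,-12)=816 g(18,-10)=3060 g(18,-8)=8568 g(18,-6)=18563 g(18,-4)=31806 g(18,-2)=43605 g(18,0)=47804 g(18,2)=40698 g(18,4)=23256
t=19: g(19,-19)=1 g(19,-17)=19 g(19,-15)=171 g(19,-13)=969 g(19,-11)=3876 g(19,-9)=11628 g(19,-7)=27131 g(19,-5)=50369 g(19,-3)=75411 g(19,-1)=91409 g(19,1)=88502 g(19,3)=63954 g(19,5)=23256
t=20: g(20,-20)=1 g(20,-18)=20 g(20,-16)=190 g(20,-14)=1140 g(20,-12)=4845 g(20,-10)=15504 g(20,-8)=38759 g(20,-6)=77500 g(20,-4)=125780 g(20,-2)=166820 g(20,0)=179911 g(20,2)=152456 g(20,4)=87210
Paths never hitting 6: Σ_s g(20,s) = 850136
Paths hitting 6: 2^20 - 850136 = 198440
P = 198440/1048576 = 24805/131072

Answer: 24805/131072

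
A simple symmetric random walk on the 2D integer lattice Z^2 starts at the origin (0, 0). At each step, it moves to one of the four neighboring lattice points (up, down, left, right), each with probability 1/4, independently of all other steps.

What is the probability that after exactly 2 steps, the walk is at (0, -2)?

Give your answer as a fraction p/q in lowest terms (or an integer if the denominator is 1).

Let h be the number of horizontal steps (so 2-h are vertical). To end at (0,-2) need (h+0)/2 right-steps and ((2-h)-2)/2 up-steps.
Sum over h with 0 ≤ h ≤ 0, h ≡ 0 (mod 2), 2-h ≡ 0 (mod 2):
h=0: C(2,0)·C(0,0)·C(2,0) = 1·1·1 = 1
Total favorable: 1
Total paths: 4^2 = 16
P = 1/16 = 1/16

Answer: 1/16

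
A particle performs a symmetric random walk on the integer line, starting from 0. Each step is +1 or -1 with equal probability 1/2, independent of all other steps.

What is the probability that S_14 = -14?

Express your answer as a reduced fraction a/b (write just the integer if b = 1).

Answer: 1/16384

Derivation:
To reach position -14 after 14 steps: need 0 steps of +1 and 14 of -1.
Favorable paths: C(14,0) = 1
Total paths: 2^14 = 16384
P = 1/16384 = 1/16384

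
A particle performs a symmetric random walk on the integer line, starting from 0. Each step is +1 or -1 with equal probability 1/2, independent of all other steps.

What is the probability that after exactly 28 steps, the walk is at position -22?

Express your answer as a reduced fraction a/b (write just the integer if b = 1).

Answer: 819/67108864

Derivation:
To reach position -22 after 28 steps: need 3 steps of +1 and 25 of -1.
Favorable paths: C(28,3) = 3276
Total paths: 2^28 = 268435456
P = 3276/268435456 = 819/67108864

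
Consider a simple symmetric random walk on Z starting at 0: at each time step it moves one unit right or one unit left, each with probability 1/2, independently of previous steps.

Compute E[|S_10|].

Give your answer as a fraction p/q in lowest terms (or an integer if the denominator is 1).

Answer: 315/128

Derivation:
S_10 takes values m ≡ 0 (mod 2) with |m| ≤ 10; P(S_10=m) = C(10,(10+m)/2)/2^10.
Total paths: 2^10 = 1024
Distribution: P(S=-10)=1/1024, P(S=-8)=10/1024, P(S=-6)=45/1024, P(S=-4)=120/1024, P(S=-2)=210/1024, P(S=0)=252/1024, P(S=2)=210/1024, P(S=4)=120/1024, P(S=6)=45/1024, P(S=8)=10/1024, P(S=10)=1/1024
E[|S_10|] = Σ_m |m|·P(S_10=m) = 2520/1024 = 315/128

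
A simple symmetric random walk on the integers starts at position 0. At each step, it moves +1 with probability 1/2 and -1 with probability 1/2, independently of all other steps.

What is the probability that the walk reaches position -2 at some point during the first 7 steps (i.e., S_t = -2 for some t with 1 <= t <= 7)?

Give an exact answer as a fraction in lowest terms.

Count via complement. Let g(t,s) = #length-t paths at position s with S_1..S_t all ≠ -2.
g(t,s) = g(t-1,s-1) + g(t-1,s+1) for s ≠ -2; g(t,-2) = 0.
t=0: g(0,0)=1
t=1: g(1,-1)=1 g(1,1)=1
t=2: g(2,0)=2 g(2,2)=1
t=3: g(3,-1)=2 g(3,1)=3 g(3,3)=1
t=4: g(4,0)=5 g(4,2)=4 g(4,4)=1
t=5: g(5,-1)=5 g(5,1)=9 g(5,3)=5 g(5,5)=1
t=6: g(6,0)=14 g(6,2)=14 g(6,4)=6 g(6,6)=1
t=7: g(7,-1)=14 g(7,1)=28 g(7,3)=20 g(7,5)=7 g(7,7)=1
Paths never hitting -2: Σ_s g(7,s) = 70
Paths hitting -2: 2^7 - 70 = 58
P = 58/128 = 29/64

Answer: 29/64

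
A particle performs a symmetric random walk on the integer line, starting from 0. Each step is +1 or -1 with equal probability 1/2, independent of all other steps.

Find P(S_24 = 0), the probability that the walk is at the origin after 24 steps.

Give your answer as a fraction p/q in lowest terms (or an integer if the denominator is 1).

Answer: 676039/4194304

Derivation:
To return to 0 after 24 steps: need exactly 12 steps of +1 and 12 of -1.
Favorable paths: C(24,12) = 2704156
Total paths: 2^24 = 16777216
P = 2704156/16777216 = 676039/4194304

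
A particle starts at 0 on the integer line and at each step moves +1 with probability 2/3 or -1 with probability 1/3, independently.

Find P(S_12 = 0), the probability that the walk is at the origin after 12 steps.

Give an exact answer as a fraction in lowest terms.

To be at 0 after 12 steps: need exactly 6 steps of +1 and 6 of -1.
Number of such sequences: C(12,6) = 924
Each has probability (2/3)^6 · (1/3)^6 = 64/531441
P = 924 · 64/531441 = 19712/177147

Answer: 19712/177147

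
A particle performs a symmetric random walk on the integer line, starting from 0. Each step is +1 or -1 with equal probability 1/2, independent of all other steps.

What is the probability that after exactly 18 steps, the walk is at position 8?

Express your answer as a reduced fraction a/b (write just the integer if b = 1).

Answer: 1071/32768

Derivation:
To reach position 8 after 18 steps: need 13 steps of +1 and 5 of -1.
Favorable paths: C(18,13) = 8568
Total paths: 2^18 = 262144
P = 8568/262144 = 1071/32768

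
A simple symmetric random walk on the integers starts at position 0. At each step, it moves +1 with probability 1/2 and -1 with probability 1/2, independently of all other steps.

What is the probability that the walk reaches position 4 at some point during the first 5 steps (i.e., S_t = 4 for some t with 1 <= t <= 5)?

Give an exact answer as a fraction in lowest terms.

Answer: 1/16

Derivation:
Count via complement. Let g(t,s) = #length-t paths at position s with S_1..S_t all ≠ 4.
g(t,s) = g(t-1,s-1) + g(t-1,s+1) for s ≠ 4; g(t,4) = 0.
t=0: g(0,0)=1
t=1: g(1,-1)=1 g(1,1)=1
t=2: g(2,-2)=1 g(2,0)=2 g(2,2)=1
t=3: g(3,-3)=1 g(3,-1)=3 g(3,1)=3 g(3,3)=1
t=4: g(4,-4)=1 g(4,-2)=4 g(4,0)=6 g(4,2)=4
t=5: g(5,-5)=1 g(5,-3)=5 g(5,-1)=10 g(5,1)=10 g(5,3)=4
Paths never hitting 4: Σ_s g(5,s) = 30
Paths hitting 4: 2^5 - 30 = 2
P = 2/32 = 1/16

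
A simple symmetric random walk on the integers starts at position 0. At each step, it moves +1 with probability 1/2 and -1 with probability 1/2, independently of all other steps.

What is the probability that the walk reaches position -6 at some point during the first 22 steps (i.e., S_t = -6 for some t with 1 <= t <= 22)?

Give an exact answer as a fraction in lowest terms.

Answer: 440485/2097152

Derivation:
Count via complement. Let g(t,s) = #length-t paths at position s with S_1..S_t all ≠ -6.
g(t,s) = g(t-1,s-1) + g(t-1,s+1) for s ≠ -6; g(t,-6) = 0.
t=0: g(0,0)=1
t=1: g(1,-1)=1 g(1,1)=1
t=2: g(2,-2)=1 g(2,0)=2 g(2,2)=1
t=3: g(3,-3)=1 g(3,-1)=3 g(3,1)=3 g(3,3)=1
t=4: g(4,-4)=1 g(4,-2)=4 g(4,0)=6 g(4,2)=4 g(4,4)=1
t=5: g(5,-5)=1 g(5,-3)=5 g(5,-1)=10 g(5,1)=10 g(5,3)=5 g(5,5)=1
t=6: g(6,-4)=6 g(6,-2)=15 g(6,0)=20 g(6,2)=15 g(6,4)=6 g(6,6)=1
t=7: g(7,-5)=6 g(7,-3)=21 g(7,-1)=35 g(7,1)=35 g(7,3)=21 g(7,5)=7 g(7,7)=1
t=8: g(8,-4)=27 g(8,-2)=56 g(8,0)=70 g(8,2)=56 g(8,4)=28 g(8,6)=8 g(8,8)=1
t=9: g(9,-5)=27 g(9,-3)=83 g(9,-1)=126 g(9,1)=126 g(9,3)=84 g(9,5)=36 g(9,7)=9 g(9,9)=1
t=10: g(10,-4)=110 g(10,-2)=209 g(10,0)=252 g(10,2)=210 g(10,4)=120 g(10,6)=45 g(10,8)=10 g(10,10)=1
t=11: g(11,-5)=110 g(11,-3)=319 g(11,-1)=461 g(11,1)=462 g(11,3)=330 g(11,5)=165 g(11,7)=55 g(11,9)=11 g(11,11)=1
t=12: g(12,-4)=429 g(12,-2)=780 g(12,0)=923 g(12,2)=792 g(12,4)=495 g(12,6)=220 g(12,8)=66 g(12,10)=12 g(12,12)=1
t=13: g(13,-5)=429 g(13,-3)=1209 g(13,-1)=1703 g(13,1)=1715 g(13,3)=1287 g(13,5)=715 g(13,7)=286 g(13,9)=78 g(13,11)=13 g(13,13)=1
t=14: g(14,-4)=1638 g(14,-2)=2912 g(14,0)=3418 g(14,2)=3002 g(14,4)=2002 g(14,6)=1001 g(14,8)=364 g(14,10)=91 g(14,12)=14 g(14,14)=1
t=15: g(15,-5)=1638 g(15,-3)=4550 g(15,-1)=6330 g(15,1)=6420 g(15,3)=5004 g(15,5)=3003 g(15,7)=1365 g(15,9)=455 g(15,11)=105 g(15,13)=15 g(15,15)=1
t=16: g(16,-4)=6188 g(16,-2)=10880 g(16,0)=12750 g(16,2)=11424 g(16,4)=8007 g(16,6)=4368 g(16,8)=1820 g(16,10)=560 g(16,12)=120 g(16,14)=16 g(16,16)=1
t=17: g(17,-5)=6188 g(17,-3)=17068 g(17,-1)=23630 g(17,1)=24174 g(17,3)=19431 g(17,5)=12375 g(17,7)=6188 g(17,9)=2380 g(17,11)=680 g(17,13)=136 g(17,15)=17 g(17,17)=1
t=18: g(18,-4)=23256 g(18,-2)=40698 g(18,0)=47804 g(18,2)=43605 g(18,4)=31806 g(18,6)=18563 g(18,8)=8568 g(18,10)=3060 g(18,12)=816 g(18,14)=153 g(18,16)=18 g(18,18)=1
t=19: g(19,-5)=23256 g(19,-3)=63954 g(19,-1)=88502 g(19,1)=91409 g(19,3)=75411 g(19,5)=50369 g(19,7)=27131 g(19,9)=11628 g(19,11)=3876 g(19,13)=969 g(19,15)=171 g(19,17)=19 g(19,19)=1
t=20: g(20,-4)=87210 g(20,-2)=152456 g(20,0)=179911 g(20,2)=166820 g(20,4)=125780 g(20,6)=77500 g(20,8)=38759 g(20,10)=15504 g(20,12)=4845 g(20,14)=1140 g(20,16)=190 g(20,18)=20 g(20,20)=1
t=21: g(21,-5)=87210 g(21,-3)=239666 g(21,-1)=332367 g(21,1)=346731 g(21,3)=292600 g(21,5)=203280 g(21,7)=116259 g(21,9)=54263 g(21,11)=20349 g(21,13)=5985 g(21,15)=1330 g(21,17)=210 g(21,19)=21 g(21,21)=1
t=22: g(22,-4)=326876 g(22,-2)=572033 g(22,0)=679098 g(22,2)=639331 g(22,4)=495880 g(22,6)=319539 g(22,8)=170522 g(22,10)=74612 g(22,12)=26334 g(22,14)=7315 g(22,16)=1540 g(22,18)=231 g(22,20)=22 g(22,22)=1
Paths never hitting -6: Σ_s g(22,s) = 3313334
Paths hitting -6: 2^22 - 3313334 = 880970
P = 880970/4194304 = 440485/2097152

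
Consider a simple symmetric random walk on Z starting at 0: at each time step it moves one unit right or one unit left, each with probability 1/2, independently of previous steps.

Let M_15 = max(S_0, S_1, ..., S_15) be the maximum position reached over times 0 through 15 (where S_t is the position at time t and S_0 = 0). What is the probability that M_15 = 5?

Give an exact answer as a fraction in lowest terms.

Answer: 3003/32768

Derivation:
Let M_15 = max(S_0,...,S_15). Use the reflection principle: for j ≥ 1, #{paths with M_15 ≥ j} = #{S_15 ≥ j} + #{S_15 ≥ j+1}.
By reflection, #{M_15 ≥ 5} = #{S_15 ≥ 5} + #{S_15 ≥ 6} = 4944 + 1941 = 6885.
#{M_15 ≥ 6} = #{S_15 ≥ 6} + #{S_15 ≥ 7} = 1941 + 1941 = 3882.
#{M_15 = 5} = 6885 - 3882 = 3003.
P(M_15 = 5) = 3003/32768 = 3003/32768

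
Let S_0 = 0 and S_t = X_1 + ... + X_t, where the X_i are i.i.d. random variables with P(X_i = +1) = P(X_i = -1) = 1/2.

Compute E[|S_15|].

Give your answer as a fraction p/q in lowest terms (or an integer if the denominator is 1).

S_15 takes values m ≡ 1 (mod 2) with |m| ≤ 15; P(S_15=m) = C(15,(15+m)/2)/2^15.
Total paths: 2^15 = 32768
Distribution: P(S=-15)=1/32768, P(S=-13)=15/32768, P(S=-11)=105/32768, P(S=-9)=455/32768, P(S=-7)=1365/32768, P(S=-5)=3003/32768, P(S=-3)=5005/32768, P(S=-1)=6435/32768, P(S=1)=6435/32768, P(S=3)=5005/32768, P(S=5)=3003/32768, P(S=7)=1365/32768, P(S=9)=455/32768, P(S=11)=105/32768, P(S=13)=15/32768, P(S=15)=1/32768
E[|S_15|] = Σ_m |m|·P(S_15=m) = 102960/32768 = 6435/2048

Answer: 6435/2048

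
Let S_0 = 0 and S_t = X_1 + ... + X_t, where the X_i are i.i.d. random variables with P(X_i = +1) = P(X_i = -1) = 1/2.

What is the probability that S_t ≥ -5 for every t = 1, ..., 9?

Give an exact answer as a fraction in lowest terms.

Let f(t,s) = #length-t paths at position s with S_1..S_t all ≥ -5.
f(t,s) = f(t-1,s-1) + f(t-1,s+1) for s ≥ -5; f(t,s) = 0 for s < -5.
t=0: f(0,0)=1
t=1: f(1,-1)=1 f(1,1)=1
t=2: f(2,-2)=1 f(2,0)=2 f(2,2)=1
t=3: f(3,-3)=1 f(3,-1)=3 f(3,1)=3 f(3,3)=1
t=4: f(4,-4)=1 f(4,-2)=4 f(4,0)=6 f(4,2)=4 f(4,4)=1
t=5: f(5,-5)=1 f(5,-3)=5 f(5,-1)=10 f(5,1)=10 f(5,3)=5 f(5,5)=1
t=6: f(6,-4)=6 f(6,-2)=15 f(6,0)=20 f(6,2)=15 f(6,4)=6 f(6,6)=1
t=7: f(7,-5)=6 f(7,-3)=21 f(7,-1)=35 f(7,1)=35 f(7,3)=21 f(7,5)=7 f(7,7)=1
t=8: f(8,-4)=27 f(8,-2)=56 f(8,0)=70 f(8,2)=56 f(8,4)=28 f(8,6)=8 f(8,8)=1
t=9: f(9,-5)=27 f(9,-3)=83 f(9,-1)=126 f(9,1)=126 f(9,3)=84 f(9,5)=36 f(9,7)=9 f(9,9)=1
Σ_s f(9,s) = 492
P = 492/512 = 123/128

Answer: 123/128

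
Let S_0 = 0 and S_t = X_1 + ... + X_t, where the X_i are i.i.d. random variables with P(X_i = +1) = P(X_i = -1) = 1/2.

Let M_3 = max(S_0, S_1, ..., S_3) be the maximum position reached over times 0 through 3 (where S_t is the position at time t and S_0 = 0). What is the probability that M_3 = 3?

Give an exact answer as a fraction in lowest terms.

Let M_3 = max(S_0,...,S_3). Use the reflection principle: for j ≥ 1, #{paths with M_3 ≥ j} = #{S_3 ≥ j} + #{S_3 ≥ j+1}.
By reflection, #{M_3 ≥ 3} = #{S_3 ≥ 3} + #{S_3 ≥ 4} = 1 + 0 = 1.
#{M_3 ≥ 4} = #{S_3 ≥ 4} + #{S_3 ≥ 5} = 0 + 0 = 0.
#{M_3 = 3} = 1 - 0 = 1.
P(M_3 = 3) = 1/8 = 1/8

Answer: 1/8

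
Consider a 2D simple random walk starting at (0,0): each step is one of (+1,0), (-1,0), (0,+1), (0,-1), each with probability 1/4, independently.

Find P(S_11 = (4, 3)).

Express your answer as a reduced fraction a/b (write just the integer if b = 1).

Let h be the number of horizontal steps (so 11-h are vertical). To end at (4,3) need (h+4)/2 right-steps and ((11-h)+3)/2 up-steps.
Sum over h with 4 ≤ h ≤ 8, h ≡ 0 (mod 2), 11-h ≡ 1 (mod 2):
h=4: C(11,4)·C(4,4)·C(7,5) = 330·1·21 = 6930
h=6: C(11,6)·C(6,5)·C(5,4) = 462·6·5 = 13860
h=8: C(11,8)·C(8,6)·C(3,3) = 165·28·1 = 4620
Total favorable: 25410
Total paths: 4^11 = 4194304
P = 25410/4194304 = 12705/2097152

Answer: 12705/2097152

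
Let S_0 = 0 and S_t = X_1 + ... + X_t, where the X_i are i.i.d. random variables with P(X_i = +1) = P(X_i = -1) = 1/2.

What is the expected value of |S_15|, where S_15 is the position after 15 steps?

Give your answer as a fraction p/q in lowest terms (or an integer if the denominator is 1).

S_15 takes values m ≡ 1 (mod 2) with |m| ≤ 15; P(S_15=m) = C(15,(15+m)/2)/2^15.
Total paths: 2^15 = 32768
Distribution: P(S=-15)=1/32768, P(S=-13)=15/32768, P(S=-11)=105/32768, P(S=-9)=455/32768, P(S=-7)=1365/32768, P(S=-5)=3003/32768, P(S=-3)=5005/32768, P(S=-1)=6435/32768, P(S=1)=6435/32768, P(S=3)=5005/32768, P(S=5)=3003/32768, P(S=7)=1365/32768, P(S=9)=455/32768, P(S=11)=105/32768, P(S=13)=15/32768, P(S=15)=1/32768
E[|S_15|] = Σ_m |m|·P(S_15=m) = 102960/32768 = 6435/2048

Answer: 6435/2048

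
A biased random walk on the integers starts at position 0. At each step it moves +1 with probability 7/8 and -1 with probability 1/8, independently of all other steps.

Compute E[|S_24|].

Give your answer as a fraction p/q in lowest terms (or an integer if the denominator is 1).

Answer: 2656331924173813206957/147573952589676412928

Derivation:
S_24 takes values m ≡ 0 (mod 2) with |m| ≤ 24; P(S_24=m) = C(24,(24+m)/2) · (7/8)^((24+m)/2) · (1/8)^((24-m)/2).
Distribution: P(S=-24)=1/4722366482869645213696, P(S=-22)=21/590295810358705651712, P(S=-20)=3381/1180591620717411303424, P(S=-18)=86779/590295810358705651712, P(S=-16)=12756513/2361183241434822606848, P(S=-14)=89295591/590295810358705651712, P(S=-12)=3958771201/1180591620717411303424, P(S=-10)=35628940809/590295810358705651712, P(S=-8)=4239843956271/4722366482869645213696, P(S=-6)=3297656410433/295147905179352825856, P(S=-4)=69250784619093/590295810358705651712, P(S=-2)=308480767848687/295147905179352825856, P(S=0)=9357249958076839/1180591620717411303424, P(S=2)=15115557624585663/295147905179352825856, P(S=4)=166271133870442293/590295810358705651712, P(S=6)=387965979031032017/295147905179352825856, P(S=8)=24441856678955017071/4722366482869645213696, P(S=10)=10064293926628536441/590295810358705651712, P(S=12)=54794489156088698401/1180591620717411303424, P(S=14)=60562330119887508759/590295810358705651712, P(S=16)=423936310839212561313/2361183241434822606848, P(S=18)=141312103613070853771/590295810358705651712, P(S=20)=269777652352226175381/1180591620717411303424, P(S=22)=82106242020242749029/590295810358705651712, P(S=24)=191581231380566414401/4722366482869645213696
E[|S_24|] = Σ_m |m|·P(S_24=m) = 2656331924173813206957/147573952589676412928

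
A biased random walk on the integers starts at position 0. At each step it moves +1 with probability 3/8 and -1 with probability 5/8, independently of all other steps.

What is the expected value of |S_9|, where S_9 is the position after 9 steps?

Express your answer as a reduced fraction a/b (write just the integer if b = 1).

Answer: 25647507/8388608

Derivation:
S_9 takes values m ≡ 1 (mod 2) with |m| ≤ 9; P(S_9=m) = C(9,(9+m)/2) · (3/8)^((9+m)/2) · (5/8)^((9-m)/2).
Distribution: P(S=-9)=1953125/134217728, P(S=-7)=10546875/134217728, P(S=-5)=6328125/33554432, P(S=-3)=8859375/33554432, P(S=-1)=15946875/67108864, P(S=1)=9568125/67108864, P(S=3)=1913625/33554432, P(S=5)=492075/33554432, P(S=7)=295245/134217728, P(S=9)=19683/134217728
E[|S_9|] = Σ_m |m|·P(S_9=m) = 25647507/8388608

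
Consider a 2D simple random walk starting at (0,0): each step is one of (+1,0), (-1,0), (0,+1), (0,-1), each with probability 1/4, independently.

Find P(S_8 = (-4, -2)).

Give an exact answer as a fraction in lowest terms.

Answer: 7/1024

Derivation:
Let h be the number of horizontal steps (so 8-h are vertical). To end at (-4,-2) need (h-4)/2 right-steps and ((8-h)-2)/2 up-steps.
Sum over h with 4 ≤ h ≤ 6, h ≡ 0 (mod 2), 8-h ≡ 0 (mod 2):
h=4: C(8,4)·C(4,0)·C(4,1) = 70·1·4 = 280
h=6: C(8,6)·C(6,1)·C(2,0) = 28·6·1 = 168
Total favorable: 448
Total paths: 4^8 = 65536
P = 448/65536 = 7/1024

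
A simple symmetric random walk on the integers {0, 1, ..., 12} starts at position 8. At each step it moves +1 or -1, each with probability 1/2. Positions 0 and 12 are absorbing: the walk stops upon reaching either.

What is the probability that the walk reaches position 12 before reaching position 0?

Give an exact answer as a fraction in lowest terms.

Answer: 2/3

Derivation:
Symmetric walk (p = 1/2): the harmonic-function argument gives P(hit 12 before 0 | start at 8) = a/N.
P = 8/12 = 2/3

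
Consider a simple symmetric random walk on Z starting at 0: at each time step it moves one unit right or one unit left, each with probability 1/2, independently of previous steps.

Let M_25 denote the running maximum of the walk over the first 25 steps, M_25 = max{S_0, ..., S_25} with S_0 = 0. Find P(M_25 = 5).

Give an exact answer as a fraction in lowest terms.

Let M_25 = max(S_0,...,S_25). Use the reflection principle: for j ≥ 1, #{paths with M_25 ≥ j} = #{S_25 ≥ j} + #{S_25 ≥ j+1}.
By reflection, #{M_25 ≥ 5} = #{S_25 ≥ 5} + #{S_25 ≥ 6} = 7119516 + 3850756 = 10970272.
#{M_25 ≥ 6} = #{S_25 ≥ 6} + #{S_25 ≥ 7} = 3850756 + 3850756 = 7701512.
#{M_25 = 5} = 10970272 - 7701512 = 3268760.
P(M_25 = 5) = 3268760/33554432 = 408595/4194304

Answer: 408595/4194304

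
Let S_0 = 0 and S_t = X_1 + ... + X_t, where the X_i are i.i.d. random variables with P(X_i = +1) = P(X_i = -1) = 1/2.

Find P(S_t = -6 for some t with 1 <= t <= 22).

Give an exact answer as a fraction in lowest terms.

Count via complement. Let g(t,s) = #length-t paths at position s with S_1..S_t all ≠ -6.
g(t,s) = g(t-1,s-1) + g(t-1,s+1) for s ≠ -6; g(t,-6) = 0.
t=0: g(0,0)=1
t=1: g(1,-1)=1 g(1,1)=1
t=2: g(2,-2)=1 g(2,0)=2 g(2,2)=1
t=3: g(3,-3)=1 g(3,-1)=3 g(3,1)=3 g(3,3)=1
t=4: g(4,-4)=1 g(4,-2)=4 g(4,0)=6 g(4,2)=4 g(4,4)=1
t=5: g(5,-5)=1 g(5,-3)=5 g(5,-1)=10 g(5,1)=10 g(5,3)=5 g(5,5)=1
t=6: g(6,-4)=6 g(6,-2)=15 g(6,0)=20 g(6,2)=15 g(6,4)=6 g(6,6)=1
t=7: g(7,-5)=6 g(7,-3)=21 g(7,-1)=35 g(7,1)=35 g(7,3)=21 g(7,5)=7 g(7,7)=1
t=8: g(8,-4)=27 g(8,-2)=56 g(8,0)=70 g(8,2)=56 g(8,4)=28 g(8,6)=8 g(8,8)=1
t=9: g(9,-5)=27 g(9,-3)=83 g(9,-1)=126 g(9,1)=126 g(9,3)=84 g(9,5)=36 g(9,7)=9 g(9,9)=1
t=10: g(10,-4)=110 g(10,-2)=209 g(10,0)=252 g(10,2)=210 g(10,4)=120 g(10,6)=45 g(10,8)=10 g(10,10)=1
t=11: g(11,-5)=110 g(11,-3)=319 g(11,-1)=461 g(11,1)=462 g(11,3)=330 g(11,5)=165 g(11,7)=55 g(11,9)=11 g(11,11)=1
t=12: g(12,-4)=429 g(12,-2)=780 g(12,0)=923 g(12,2)=792 g(12,4)=495 g(12,6)=220 g(12,8)=66 g(12,10)=12 g(12,12)=1
t=13: g(13,-5)=429 g(13,-3)=1209 g(13,-1)=1703 g(13,1)=1715 g(13,3)=1287 g(13,5)=715 g(13,7)=286 g(13,9)=78 g(13,11)=13 g(13,13)=1
t=14: g(14,-4)=1638 g(14,-2)=2912 g(14,0)=3418 g(14,2)=3002 g(14,4)=2002 g(14,6)=1001 g(14,8)=364 g(14,10)=91 g(14,12)=14 g(14,14)=1
t=15: g(15,-5)=1638 g(15,-3)=4550 g(15,-1)=6330 g(15,1)=6420 g(15,3)=5004 g(15,5)=3003 g(15,7)=1365 g(15,9)=455 g(15,11)=105 g(15,13)=15 g(15,15)=1
t=16: g(16,-4)=6188 g(16,-2)=10880 g(16,0)=12750 g(16,2)=11424 g(16,4)=8007 g(16,6)=4368 g(16,8)=1820 g(16,10)=560 g(16,12)=120 g(16,14)=16 g(16,16)=1
t=17: g(17,-5)=6188 g(17,-3)=17068 g(17,-1)=23630 g(17,1)=24174 g(17,3)=19431 g(17,5)=12375 g(17,7)=6188 g(17,9)=2380 g(17,11)=680 g(17,13)=136 g(17,15)=17 g(17,17)=1
t=18: g(18,-4)=23256 g(18,-2)=40698 g(18,0)=47804 g(18,2)=43605 g(18,4)=31806 g(18,6)=18563 g(18,8)=8568 g(18,10)=3060 g(18,12)=816 g(18,14)=153 g(18,16)=18 g(18,18)=1
t=19: g(19,-5)=23256 g(19,-3)=63954 g(19,-1)=88502 g(19,1)=91409 g(19,3)=75411 g(19,5)=50369 g(19,7)=27131 g(19,9)=11628 g(19,11)=3876 g(19,13)=969 g(19,15)=171 g(19,17)=19 g(19,19)=1
t=20: g(20,-4)=87210 g(20,-2)=152456 g(20,0)=179911 g(20,2)=166820 g(20,4)=125780 g(20,6)=77500 g(20,8)=38759 g(20,10)=15504 g(20,12)=4845 g(20,14)=1140 g(20,16)=190 g(20,18)=20 g(20,20)=1
t=21: g(21,-5)=87210 g(21,-3)=239666 g(21,-1)=332367 g(21,1)=346731 g(21,3)=292600 g(21,5)=203280 g(21,7)=116259 g(21,9)=54263 g(21,11)=20349 g(21,13)=5985 g(21,15)=1330 g(21,17)=210 g(21,19)=21 g(21,21)=1
t=22: g(22,-4)=326876 g(22,-2)=572033 g(22,0)=679098 g(22,2)=639331 g(22,4)=495880 g(22,6)=319539 g(22,8)=170522 g(22,10)=74612 g(22,12)=26334 g(22,14)=7315 g(22,16)=1540 g(22,18)=231 g(22,20)=22 g(22,22)=1
Paths never hitting -6: Σ_s g(22,s) = 3313334
Paths hitting -6: 2^22 - 3313334 = 880970
P = 880970/4194304 = 440485/2097152

Answer: 440485/2097152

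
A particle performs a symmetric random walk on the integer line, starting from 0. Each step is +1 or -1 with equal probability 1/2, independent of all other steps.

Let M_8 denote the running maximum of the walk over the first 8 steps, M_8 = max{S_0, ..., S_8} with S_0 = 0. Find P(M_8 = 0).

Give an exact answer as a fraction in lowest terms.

Let M_8 = max(S_0,...,S_8). Use the reflection principle: for j ≥ 1, #{paths with M_8 ≥ j} = #{S_8 ≥ j} + #{S_8 ≥ j+1}.
P(M_8 ≥ 0) = 1 since S_0 = 0, so #{M_8 ≥ 0} = 256.
#{M_8 ≥ 1} = #{S_8 ≥ 1} + #{S_8 ≥ 2} = 93 + 93 = 186.
#{M_8 = 0} = 256 - 186 = 70.
P(M_8 = 0) = 70/256 = 35/128

Answer: 35/128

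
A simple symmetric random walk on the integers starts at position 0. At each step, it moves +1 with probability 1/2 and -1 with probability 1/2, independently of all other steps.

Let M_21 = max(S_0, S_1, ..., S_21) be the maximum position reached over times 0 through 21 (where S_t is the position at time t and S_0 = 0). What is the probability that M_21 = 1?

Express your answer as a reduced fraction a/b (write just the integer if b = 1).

Answer: 88179/524288

Derivation:
Let M_21 = max(S_0,...,S_21). Use the reflection principle: for j ≥ 1, #{paths with M_21 ≥ j} = #{S_21 ≥ j} + #{S_21 ≥ j+1}.
By reflection, #{M_21 ≥ 1} = #{S_21 ≥ 1} + #{S_21 ≥ 2} = 1048576 + 695860 = 1744436.
#{M_21 ≥ 2} = #{S_21 ≥ 2} + #{S_21 ≥ 3} = 695860 + 695860 = 1391720.
#{M_21 = 1} = 1744436 - 1391720 = 352716.
P(M_21 = 1) = 352716/2097152 = 88179/524288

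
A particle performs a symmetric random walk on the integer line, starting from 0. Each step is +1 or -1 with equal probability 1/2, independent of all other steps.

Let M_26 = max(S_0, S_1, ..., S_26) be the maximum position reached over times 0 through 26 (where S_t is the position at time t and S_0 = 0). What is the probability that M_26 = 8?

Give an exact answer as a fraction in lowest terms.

Answer: 1562275/33554432

Derivation:
Let M_26 = max(S_0,...,S_26). Use the reflection principle: for j ≥ 1, #{paths with M_26 ≥ j} = #{S_26 ≥ j} + #{S_26 ≥ j+1}.
By reflection, #{M_26 ≥ 8} = #{S_26 ≥ 8} + #{S_26 ≥ 9} = 5658537 + 2533987 = 8192524.
#{M_26 ≥ 9} = #{S_26 ≥ 9} + #{S_26 ≥ 10} = 2533987 + 2533987 = 5067974.
#{M_26 = 8} = 8192524 - 5067974 = 3124550.
P(M_26 = 8) = 3124550/67108864 = 1562275/33554432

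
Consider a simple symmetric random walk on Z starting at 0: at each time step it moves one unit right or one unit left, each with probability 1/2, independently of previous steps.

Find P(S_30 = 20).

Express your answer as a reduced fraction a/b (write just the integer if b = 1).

To reach position 20 after 30 steps: need 25 steps of +1 and 5 of -1.
Favorable paths: C(30,25) = 142506
Total paths: 2^30 = 1073741824
P = 142506/1073741824 = 71253/536870912

Answer: 71253/536870912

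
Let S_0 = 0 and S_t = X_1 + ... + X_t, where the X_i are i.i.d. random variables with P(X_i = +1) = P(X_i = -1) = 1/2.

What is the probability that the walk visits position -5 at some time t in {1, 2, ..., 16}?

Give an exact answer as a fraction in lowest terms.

Answer: 6885/32768

Derivation:
Count via complement. Let g(t,s) = #length-t paths at position s with S_1..S_t all ≠ -5.
g(t,s) = g(t-1,s-1) + g(t-1,s+1) for s ≠ -5; g(t,-5) = 0.
t=0: g(0,0)=1
t=1: g(1,-1)=1 g(1,1)=1
t=2: g(2,-2)=1 g(2,0)=2 g(2,2)=1
t=3: g(3,-3)=1 g(3,-1)=3 g(3,1)=3 g(3,3)=1
t=4: g(4,-4)=1 g(4,-2)=4 g(4,0)=6 g(4,2)=4 g(4,4)=1
t=5: g(5,-3)=5 g(5,-1)=10 g(5,1)=10 g(5,3)=5 g(5,5)=1
t=6: g(6,-4)=5 g(6,-2)=15 g(6,0)=20 g(6,2)=15 g(6,4)=6 g(6,6)=1
t=7: g(7,-3)=20 g(7,-1)=35 g(7,1)=35 g(7,3)=21 g(7,5)=7 g(7,7)=1
t=8: g(8,-4)=20 g(8,-2)=55 g(8,0)=70 g(8,2)=56 g(8,4)=28 g(8,6)=8 g(8,8)=1
t=9: g(9,-3)=75 g(9,-1)=125 g(9,1)=126 g(9,3)=84 g(9,5)=36 g(9,7)=9 g(9,9)=1
t=10: g(10,-4)=75 g(10,-2)=200 g(10,0)=251 g(10,2)=210 g(10,4)=120 g(10,6)=45 g(10,8)=10 g(10,10)=1
t=11: g(11,-3)=275 g(11,-1)=451 g(11,1)=461 g(11,3)=330 g(11,5)=165 g(11,7)=55 g(11,9)=11 g(11,11)=1
t=12: g(12,-4)=275 g(12,-2)=726 g(12,0)=912 g(12,2)=791 g(12,4)=495 g(12,6)=220 g(12,8)=66 g(12,10)=12 g(12,12)=1
t=13: g(13,-3)=1001 g(13,-1)=1638 g(13,1)=1703 g(13,3)=1286 g(13,5)=715 g(13,7)=286 g(13,9)=78 g(13,11)=13 g(13,13)=1
t=14: g(14,-4)=1001 g(14,-2)=2639 g(14,0)=3341 g(14,2)=2989 g(14,4)=2001 g(14,6)=1001 g(14,8)=364 g(14,10)=91 g(14,12)=14 g(14,14)=1
t=15: g(15,-3)=3640 g(15,-1)=5980 g(15,1)=6330 g(15,3)=4990 g(15,5)=3002 g(15,7)=1365 g(15,9)=455 g(15,11)=105 g(15,13)=15 g(15,15)=1
t=16: g(16,-4)=3640 g(16,-2)=9620 g(16,0)=12310 g(16,2)=11320 g(16,4)=7992 g(16,6)=4367 g(16,8)=1820 g(16,10)=560 g(16,12)=120 g(16,14)=16 g(16,16)=1
Paths never hitting -5: Σ_s g(16,s) = 51766
Paths hitting -5: 2^16 - 51766 = 13770
P = 13770/65536 = 6885/32768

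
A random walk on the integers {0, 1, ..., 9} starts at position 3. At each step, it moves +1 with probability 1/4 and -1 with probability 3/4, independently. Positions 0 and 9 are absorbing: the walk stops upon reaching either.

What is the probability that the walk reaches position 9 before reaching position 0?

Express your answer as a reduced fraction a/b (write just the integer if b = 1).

Biased walk: p = 1/4, q = 3/4, r = q/p = 3
Gambler's ruin: P(hit 9 before 0 | start at 3) = (1 - r^a)/(1 - r^N)
r^3 = 27; r^9 = 19683
P = (1 - 27) / (1 - 19683) = -26 / -19682 = 1/757

Answer: 1/757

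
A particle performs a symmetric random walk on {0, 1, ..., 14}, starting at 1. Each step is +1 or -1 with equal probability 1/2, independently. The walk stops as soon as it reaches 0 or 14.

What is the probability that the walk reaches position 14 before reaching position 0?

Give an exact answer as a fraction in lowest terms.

Answer: 1/14

Derivation:
Symmetric walk (p = 1/2): the harmonic-function argument gives P(hit 14 before 0 | start at 1) = a/N.
P = 1/14 = 1/14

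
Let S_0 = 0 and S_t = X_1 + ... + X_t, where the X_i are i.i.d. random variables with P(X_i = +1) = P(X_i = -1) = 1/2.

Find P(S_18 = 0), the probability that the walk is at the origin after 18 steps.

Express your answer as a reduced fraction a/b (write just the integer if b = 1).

Answer: 12155/65536

Derivation:
To return to 0 after 18 steps: need exactly 9 steps of +1 and 9 of -1.
Favorable paths: C(18,9) = 48620
Total paths: 2^18 = 262144
P = 48620/262144 = 12155/65536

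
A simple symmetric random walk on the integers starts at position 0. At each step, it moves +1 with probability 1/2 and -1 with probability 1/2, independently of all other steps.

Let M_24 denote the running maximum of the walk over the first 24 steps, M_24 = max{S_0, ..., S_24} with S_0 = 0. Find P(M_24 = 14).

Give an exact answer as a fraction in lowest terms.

Let M_24 = max(S_0,...,S_24). Use the reflection principle: for j ≥ 1, #{paths with M_24 ≥ j} = #{S_24 ≥ j} + #{S_24 ≥ j+1}.
By reflection, #{M_24 ≥ 14} = #{S_24 ≥ 14} + #{S_24 ≥ 15} = 55455 + 12951 = 68406.
#{M_24 ≥ 15} = #{S_24 ≥ 15} + #{S_24 ≥ 16} = 12951 + 12951 = 25902.
#{M_24 = 14} = 68406 - 25902 = 42504.
P(M_24 = 14) = 42504/16777216 = 5313/2097152

Answer: 5313/2097152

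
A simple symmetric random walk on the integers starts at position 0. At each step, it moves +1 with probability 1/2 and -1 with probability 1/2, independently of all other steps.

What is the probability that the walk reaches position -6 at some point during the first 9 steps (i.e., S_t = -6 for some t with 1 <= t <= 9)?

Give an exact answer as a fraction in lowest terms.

Count via complement. Let g(t,s) = #length-t paths at position s with S_1..S_t all ≠ -6.
g(t,s) = g(t-1,s-1) + g(t-1,s+1) for s ≠ -6; g(t,-6) = 0.
t=0: g(0,0)=1
t=1: g(1,-1)=1 g(1,1)=1
t=2: g(2,-2)=1 g(2,0)=2 g(2,2)=1
t=3: g(3,-3)=1 g(3,-1)=3 g(3,1)=3 g(3,3)=1
t=4: g(4,-4)=1 g(4,-2)=4 g(4,0)=6 g(4,2)=4 g(4,4)=1
t=5: g(5,-5)=1 g(5,-3)=5 g(5,-1)=10 g(5,1)=10 g(5,3)=5 g(5,5)=1
t=6: g(6,-4)=6 g(6,-2)=15 g(6,0)=20 g(6,2)=15 g(6,4)=6 g(6,6)=1
t=7: g(7,-5)=6 g(7,-3)=21 g(7,-1)=35 g(7,1)=35 g(7,3)=21 g(7,5)=7 g(7,7)=1
t=8: g(8,-4)=27 g(8,-2)=56 g(8,0)=70 g(8,2)=56 g(8,4)=28 g(8,6)=8 g(8,8)=1
t=9: g(9,-5)=27 g(9,-3)=83 g(9,-1)=126 g(9,1)=126 g(9,3)=84 g(9,5)=36 g(9,7)=9 g(9,9)=1
Paths never hitting -6: Σ_s g(9,s) = 492
Paths hitting -6: 2^9 - 492 = 20
P = 20/512 = 5/128

Answer: 5/128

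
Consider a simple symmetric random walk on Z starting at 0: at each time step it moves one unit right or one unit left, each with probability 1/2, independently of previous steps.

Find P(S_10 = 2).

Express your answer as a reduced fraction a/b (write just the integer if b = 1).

To reach position 2 after 10 steps: need 6 steps of +1 and 4 of -1.
Favorable paths: C(10,6) = 210
Total paths: 2^10 = 1024
P = 210/1024 = 105/512

Answer: 105/512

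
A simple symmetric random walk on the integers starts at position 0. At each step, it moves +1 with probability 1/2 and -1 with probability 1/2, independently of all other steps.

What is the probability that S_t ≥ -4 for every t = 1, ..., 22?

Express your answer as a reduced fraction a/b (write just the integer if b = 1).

Answer: 748391/1048576

Derivation:
Let f(t,s) = #length-t paths at position s with S_1..S_t all ≥ -4.
f(t,s) = f(t-1,s-1) + f(t-1,s+1) for s ≥ -4; f(t,s) = 0 for s < -4.
t=0: f(0,0)=1
t=1: f(1,-1)=1 f(1,1)=1
t=2: f(2,-2)=1 f(2,0)=2 f(2,2)=1
t=3: f(3,-3)=1 f(3,-1)=3 f(3,1)=3 f(3,3)=1
t=4: f(4,-4)=1 f(4,-2)=4 f(4,0)=6 f(4,2)=4 f(4,4)=1
t=5: f(5,-3)=5 f(5,-1)=10 f(5,1)=10 f(5,3)=5 f(5,5)=1
t=6: f(6,-4)=5 f(6,-2)=15 f(6,0)=20 f(6,2)=15 f(6,4)=6 f(6,6)=1
t=7: f(7,-3)=20 f(7,-1)=35 f(7,1)=35 f(7,3)=21 f(7,5)=7 f(7,7)=1
t=8: f(8,-4)=20 f(8,-2)=55 f(8,0)=70 f(8,2)=56 f(8,4)=28 f(8,6)=8 f(8,8)=1
t=9: f(9,-3)=75 f(9,-1)=125 f(9,1)=126 f(9,3)=84 f(9,5)=36 f(9,7)=9 f(9,9)=1
t=10: f(10,-4)=75 f(10,-2)=200 f(10,0)=251 f(10,2)=210 f(10,4)=120 f(10,6)=45 f(10,8)=10 f(10,10)=1
t=11: f(11,-3)=275 f(11,-1)=451 f(11,1)=461 f(11,3)=330 f(11,5)=165 f(11,7)=55 f(11,9)=11 f(11,11)=1
t=12: f(12,-4)=275 f(12,-2)=726 f(12,0)=912 f(12,2)=791 f(12,4)=495 f(12,6)=220 f(12,8)=66 f(12,10)=12 f(12,12)=1
t=13: f(13,-3)=1001 f(13,-1)=1638 f(13,1)=1703 f(13,3)=1286 f(13,5)=715 f(13,7)=286 f(13,9)=78 f(13,11)=13 f(13,13)=1
t=14: f(14,-4)=1001 f(14,-2)=2639 f(14,0)=3341 f(14,2)=2989 f(14,4)=2001 f(14,6)=1001 f(14,8)=364 f(14,10)=91 f(14,12)=14 f(14,14)=1
t=15: f(15,-3)=3640 f(15,-1)=5980 f(15,1)=6330 f(15,3)=4990 f(15,5)=3002 f(15,7)=1365 f(15,9)=455 f(15,11)=105 f(15,13)=15 f(15,15)=1
t=16: f(16,-4)=3640 f(16,-2)=9620 f(16,0)=12310 f(16,2)=11320 f(16,4)=7992 f(16,6)=4367 f(16,8)=1820 f(16,10)=560 f(16,12)=120 f(16,14)=16 f(16,16)=1
t=17: f(17,-3)=13260 f(17,-1)=21930 f(17,1)=23630 f(17,3)=19312 f(17,5)=12359 f(17,7)=6187 f(17,9)=2380 f(17,11)=680 f(17,13)=136 f(17,15)=17 f(17,17)=1
t=18: f(18,-4)=13260 f(18,-2)=35190 f(18,0)=45560 f(18,2)=42942 f(18,4)=31671 f(18,6)=18546 f(18,8)=8567 f(18,10)=3060 f(18,12)=816 f(18,14)=153 f(18,16)=18 f(18,18)=1
t=19: f(19,-3)=48450 f(19,-1)=80750 f(19,1)=88502 f(19,3)=74613 f(19,5)=50217 f(19,7)=27113 f(19,9)=11627 f(19,11)=3876 f(19,13)=969 f(19,15)=171 f(19,17)=19 f(19,19)=1
t=20: f(20,-4)=48450 f(20,-2)=129200 f(20,0)=169252 f(20,2)=163115 f(20,4)=124830 f(20,6)=77330 f(20,8)=38740 f(20,10)=15503 f(20,12)=4845 f(20,14)=1140 f(20,16)=190 f(20,18)=20 f(20,20)=1
t=21: f(21,-3)=177650 f(21,-1)=298452 f(21,1)=332367 f(21,3)=287945 f(21,5)=202160 f(21,7)=116070 f(21,9)=54243 f(21,11)=20348 f(21,13)=5985 f(21,15)=1330 f(21,17)=210 f(21,19)=21 f(21,21)=1
t=22: f(22,-4)=177650 f(22,-2)=476102 f(22,0)=630819 f(22,2)=620312 f(22,4)=490105 f(22,6)=318230 f(22,8)=170313 f(22,10)=74591 f(22,12)=26333 f(22,14)=7315 f(22,16)=1540 f(22,18)=231 f(22,20)=22 f(22,22)=1
Σ_s f(22,s) = 2993564
P = 2993564/4194304 = 748391/1048576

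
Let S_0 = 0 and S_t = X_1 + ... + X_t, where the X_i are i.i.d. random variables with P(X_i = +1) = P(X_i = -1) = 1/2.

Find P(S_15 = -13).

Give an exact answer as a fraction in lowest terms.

Answer: 15/32768

Derivation:
To reach position -13 after 15 steps: need 1 step of +1 and 14 of -1.
Favorable paths: C(15,1) = 15
Total paths: 2^15 = 32768
P = 15/32768 = 15/32768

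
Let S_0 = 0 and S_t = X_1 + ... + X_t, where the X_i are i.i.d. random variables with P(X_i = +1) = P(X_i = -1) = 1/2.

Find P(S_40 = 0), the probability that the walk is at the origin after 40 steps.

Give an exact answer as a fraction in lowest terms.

To return to 0 after 40 steps: need exactly 20 steps of +1 and 20 of -1.
Favorable paths: C(40,20) = 137846528820
Total paths: 2^40 = 1099511627776
P = 137846528820/1099511627776 = 34461632205/274877906944

Answer: 34461632205/274877906944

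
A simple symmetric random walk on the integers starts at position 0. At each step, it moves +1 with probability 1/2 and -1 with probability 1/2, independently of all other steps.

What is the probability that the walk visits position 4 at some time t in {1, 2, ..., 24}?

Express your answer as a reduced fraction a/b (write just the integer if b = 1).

Count via complement. Let g(t,s) = #length-t paths at position s with S_1..S_t all ≠ 4.
g(t,s) = g(t-1,s-1) + g(t-1,s+1) for s ≠ 4; g(t,4) = 0.
t=0: g(0,0)=1
t=1: g(1,-1)=1 g(1,1)=1
t=2: g(2,-2)=1 g(2,0)=2 g(2,2)=1
t=3: g(3,-3)=1 g(3,-1)=3 g(3,1)=3 g(3,3)=1
t=4: g(4,-4)=1 g(4,-2)=4 g(4,0)=6 g(4,2)=4
t=5: g(5,-5)=1 g(5,-3)=5 g(5,-1)=10 g(5,1)=10 g(5,3)=4
t=6: g(6,-6)=1 g(6,-4)=6 g(6,-2)=15 g(6,0)=20 g(6,2)=14
t=7: g(7,-7)=1 g(7,-5)=7 g(7,-3)=21 g(7,-1)=35 g(7,1)=34 g(7,3)=14
t=8: g(8,-8)=1 g(8,-6)=8 g(8,-4)=28 g(8,-2)=56 g(8,0)=69 g(8,2)=48
t=9: g(9,-9)=1 g(9,-7)=9 g(9,-5)=36 g(9,-3)=84 g(9,-1)=125 g(9,1)=117 g(9,3)=48
t=10: g(10,-10)=1 g(10,-8)=10 g(10,-6)=45 g(10,-4)=120 g(10,-2)=209 g(10,0)=242 g(10,2)=165
t=11: g(11,-11)=1 g(11,-9)=11 g(11,-7)=55 g(11,-5)=165 g(11,-3)=329 g(11,-1)=451 g(11,1)=407 g(11,3)=165
t=12: g(12,-12)=1 g(12,-10)=12 g(12,-8)=66 g(12,-6)=220 g(12,-4)=494 g(12,-2)=780 g(12,0)=858 g(12,2)=572
t=13: g(13,-13)=1 g(13,-11)=13 g(13,-9)=78 g(13,-7)=286 g(13,-5)=714 g(13,-3)=1274 g(13,-1)=1638 g(13,1)=1430 g(13,3)=572
t=14: g(14,-14)=1 g(14,-12)=14 g(14,-10)=91 g(14,-8)=364 g(14,-6)=1000 g(14,-4)=1988 g(14,-2)=2912 g(14,0)=3068 g(14,2)=2002
t=15: g(15,-15)=1 g(15,-13)=15 g(15,-11)=105 g(15,-9)=455 g(15,-7)=1364 g(15,-5)=2988 g(15,-3)=4900 g(15,-1)=5980 g(15,1)=5070 g(15,3)=2002
t=16: g(16,-16)=1 g(16,-14)=16 g(16,-12)=120 g(16,-10)=560 g(16,-8)=1819 g(16,-6)=4352 g(16,-4)=7888 g(16,-2)=10880 g(16,0)=11050 g(16,2)=7072
t=17: g(17,-17)=1 g(17,-15)=17 g(17,-13)=136 g(17,-11)=680 g(17,-9)=2379 g(17,-7)=6171 g(17,-5)=12240 g(17,-3)=18768 g(17,-1)=21930 g(17,1)=18122 g(17,3)=7072
t=18: g(18,-18)=1 g(18,-16)=18 g(18,-14)=153 g(18,-12)=816 g(18,-10)=3059 g(18,-8)=8550 g(18,-6)=18411 g(18,-4)=31008 g(18,-2)=40698 g(18,0)=40052 g(18,2)=25194
t=19: g(19,-19)=1 g(19,-17)=19 g(19,-15)=171 g(19,-13)=969 g(19,-11)=3875 g(19,-9)=11609 g(19,-7)=26961 g(19,-5)=49419 g(19,-3)=71706 g(19,-1)=80750 g(19,1)=65246 g(19,3)=25194
t=20: g(20,-20)=1 g(20,-18)=20 g(20,-16)=190 g(20,-14)=1140 g(20,-12)=4844 g(20,-10)=15484 g(20,-8)=38570 g(20,-6)=76380 g(20,-4)=121125 g(20,-2)=152456 g(20,0)=145996 g(20,2)=90440
t=21: g(21,-21)=1 g(21,-19)=21 g(21,-17)=210 g(21,-15)=1330 g(21,-13)=5984 g(21,-11)=20328 g(21,-9)=54054 g(21,-7)=114950 g(21,-5)=197505 g(21,-3)=273581 g(21,-1)=298452 g(21,1)=236436 g(21,3)=90440
t=22: g(22,-22)=1 g(22,-20)=22 g(22,-18)=231 g(22,-16)=1540 g(22,-14)=7314 g(22,-12)=26312 g(22,-10)=74382 g(22,-8)=169004 g(22,-6)=312455 g(22,-4)=471086 g(22,-2)=572033 g(22,0)=534888 g(22,2)=326876
t=23: g(23,-23)=1 g(23,-21)=23 g(23,-19)=253 g(23,-17)=1771 g(23,-15)=8854 g(23,-13)=33626 g(23,-11)=100694 g(23,-9)=243386 g(23,-7)=481459 g(23,-5)=783541 g(23,-3)=1043119 g(23,-1)=1106921 g(23,1)=861764 g(23,3)=326876
t=24: g(24,-24)=1 g(24,-22)=24 g(24,-20)=276 g(24,-18)=2024 g(24,-16)=10625 g(24,-14)=42480 g(24,-12)=134320 g(24,-10)=344080 g(24,-8)=724845 g(24,-6)=1265000 g(24,-4)=1826660 g(24,-2)=2150040 g(24,0)=1968685 g(24,2)=1188640
Paths never hitting 4: Σ_s g(24,s) = 9657700
Paths hitting 4: 2^24 - 9657700 = 7119516
P = 7119516/16777216 = 1779879/4194304

Answer: 1779879/4194304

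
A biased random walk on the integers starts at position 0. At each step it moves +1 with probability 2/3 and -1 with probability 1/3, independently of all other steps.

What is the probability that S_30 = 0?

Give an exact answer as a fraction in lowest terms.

Answer: 564765655040/22876792454961

Derivation:
To be at 0 after 30 steps: need exactly 15 steps of +1 and 15 of -1.
Number of such sequences: C(30,15) = 155117520
Each has probability (2/3)^15 · (1/3)^15 = 32768/205891132094649
P = 155117520 · 32768/205891132094649 = 564765655040/22876792454961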